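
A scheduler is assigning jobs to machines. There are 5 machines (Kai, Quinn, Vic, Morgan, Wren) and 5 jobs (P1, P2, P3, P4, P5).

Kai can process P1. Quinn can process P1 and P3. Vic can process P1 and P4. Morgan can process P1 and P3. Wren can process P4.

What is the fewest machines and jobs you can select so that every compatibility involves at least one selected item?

A maximum matching has 3 edges (e.g. Kai–P1, Quinn–P3, Vic–P4).
By König's theorem the minimum vertex cover has the same size. One such cover is {P1, P3, P4}.

3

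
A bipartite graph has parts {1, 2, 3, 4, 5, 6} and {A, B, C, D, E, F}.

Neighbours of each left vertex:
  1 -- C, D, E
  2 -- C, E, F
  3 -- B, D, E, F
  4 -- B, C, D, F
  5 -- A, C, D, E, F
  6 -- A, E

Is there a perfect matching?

A valid assignment of size 6: 1-D, 2-C, 3-B, 4-F, 5-A, 6-E.
All 6 left vertices are covered.

Yes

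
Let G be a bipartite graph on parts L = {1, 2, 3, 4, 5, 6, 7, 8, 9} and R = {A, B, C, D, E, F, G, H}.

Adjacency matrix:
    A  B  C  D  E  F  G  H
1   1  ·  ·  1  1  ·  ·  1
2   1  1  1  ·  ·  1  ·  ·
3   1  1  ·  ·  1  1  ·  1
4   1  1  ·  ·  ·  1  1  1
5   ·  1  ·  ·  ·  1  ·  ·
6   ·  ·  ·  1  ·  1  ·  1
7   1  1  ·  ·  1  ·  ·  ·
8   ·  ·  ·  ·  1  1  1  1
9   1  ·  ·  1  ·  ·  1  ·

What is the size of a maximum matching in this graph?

One maximum matching: 1-E, 2-C, 3-A, 4-G, 5-F, 6-D, 7-B, 8-H.
The set {1, 3, 4, 5, 6, 7, 8, 9} has only 7 neighbours ({A, B, D, E, F, G, H}), so by Hall's theorem at most 8 of the 9 left vertices can be matched.

8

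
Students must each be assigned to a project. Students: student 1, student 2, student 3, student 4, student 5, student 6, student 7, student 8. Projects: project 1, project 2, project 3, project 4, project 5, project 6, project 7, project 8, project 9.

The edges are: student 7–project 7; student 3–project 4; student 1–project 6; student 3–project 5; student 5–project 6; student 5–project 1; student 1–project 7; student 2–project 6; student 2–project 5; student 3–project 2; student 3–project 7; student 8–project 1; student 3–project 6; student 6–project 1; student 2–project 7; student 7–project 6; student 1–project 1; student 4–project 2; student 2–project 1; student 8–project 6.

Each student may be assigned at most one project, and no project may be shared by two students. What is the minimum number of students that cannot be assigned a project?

2

For example, pair student 1-project 7, student 2-project 5, student 3-project 4, student 4-project 2, student 5-project 6, student 6-project 1.
The set {student 1, student 5, student 6, student 7, student 8} has only 3 neighbours ({project 1, project 6, project 7}), so by Hall's theorem at most 6 of the 8 students can be matched.
That matches 6 of the 8, leaving 2 unmatched; no matching can do better.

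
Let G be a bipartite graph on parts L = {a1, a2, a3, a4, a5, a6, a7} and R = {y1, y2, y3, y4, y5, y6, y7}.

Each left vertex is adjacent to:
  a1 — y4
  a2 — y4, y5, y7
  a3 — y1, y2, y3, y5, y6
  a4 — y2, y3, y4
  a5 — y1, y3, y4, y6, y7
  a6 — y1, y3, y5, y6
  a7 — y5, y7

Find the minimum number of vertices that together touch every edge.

7

{a1, a2, a3, a4, a5, a6, a7} is a vertex cover of size 7: every edge has an endpoint in this set.
No smaller cover exists because a1–y4, a2–y5, a3–y3, a4–y2, a5–y6, a6–y1, a7–y7 is a matching of size 7, and a cover must include an endpoint of each of these disjoint edges (König's theorem).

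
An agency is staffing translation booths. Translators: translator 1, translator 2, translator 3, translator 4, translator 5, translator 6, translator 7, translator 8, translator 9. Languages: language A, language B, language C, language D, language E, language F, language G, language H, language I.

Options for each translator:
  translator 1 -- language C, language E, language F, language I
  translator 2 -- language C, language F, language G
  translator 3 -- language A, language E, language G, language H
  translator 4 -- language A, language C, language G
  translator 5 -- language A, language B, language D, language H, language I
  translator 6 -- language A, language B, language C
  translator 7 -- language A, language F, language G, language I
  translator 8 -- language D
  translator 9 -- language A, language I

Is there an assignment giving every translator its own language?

One maximum matching: translator 1→language E, translator 2→language G, translator 3→language H, translator 4→language C, translator 5→language I, translator 6→language B, translator 7→language F, translator 8→language D, translator 9→language A.
Every translator is matched, so this is a perfect matching.

Yes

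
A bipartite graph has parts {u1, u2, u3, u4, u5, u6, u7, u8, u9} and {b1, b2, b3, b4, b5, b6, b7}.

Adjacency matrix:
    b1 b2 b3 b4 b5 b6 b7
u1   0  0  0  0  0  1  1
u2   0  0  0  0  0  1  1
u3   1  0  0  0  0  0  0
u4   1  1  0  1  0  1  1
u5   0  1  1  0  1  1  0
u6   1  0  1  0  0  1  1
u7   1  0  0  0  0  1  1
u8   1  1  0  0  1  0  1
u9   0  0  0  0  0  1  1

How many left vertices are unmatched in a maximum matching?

2

One maximum matching: u1-b7, u2-b6, u3-b1, u4-b4, u5-b2, u6-b3, u8-b5.
The set {u1, u2, u3, u7, u9} has only 3 neighbours ({b1, b6, b7}), so by Hall's theorem at most 7 of the 9 left vertices can be matched.
That matches 7 of the 9, leaving 2 unmatched; no matching can do better.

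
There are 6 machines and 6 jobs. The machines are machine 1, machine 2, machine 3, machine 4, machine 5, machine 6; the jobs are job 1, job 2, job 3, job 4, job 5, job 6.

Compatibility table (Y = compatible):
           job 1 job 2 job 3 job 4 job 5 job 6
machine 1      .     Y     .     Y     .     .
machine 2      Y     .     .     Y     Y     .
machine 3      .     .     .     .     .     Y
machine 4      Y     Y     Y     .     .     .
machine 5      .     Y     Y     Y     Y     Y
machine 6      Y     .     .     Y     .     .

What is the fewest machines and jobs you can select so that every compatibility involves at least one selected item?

{machine 1, machine 2, machine 3, machine 4, machine 5, machine 6} is a vertex cover of size 6: every edge has an endpoint in this set.
No smaller cover exists because machine 1–job 2, machine 2–job 4, machine 3–job 6, machine 4–job 3, machine 5–job 5, machine 6–job 1 is a matching of size 6, and a cover must include an endpoint of each of these disjoint edges (König's theorem).

6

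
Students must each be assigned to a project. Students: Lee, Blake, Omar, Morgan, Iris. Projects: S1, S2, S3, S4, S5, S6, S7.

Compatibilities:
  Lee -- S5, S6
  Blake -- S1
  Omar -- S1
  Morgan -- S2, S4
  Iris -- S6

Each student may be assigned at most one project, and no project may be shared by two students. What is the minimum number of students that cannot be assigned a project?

One maximum matching: Lee-S5, Blake-S1, Morgan-S2, Iris-S6.
The set {Blake, Omar} has only 1 neighbour ({S1}), so by Hall's theorem at most 4 of the 5 students can be matched.
That matches 4 of the 5, leaving 1 unmatched; no matching can do better.

1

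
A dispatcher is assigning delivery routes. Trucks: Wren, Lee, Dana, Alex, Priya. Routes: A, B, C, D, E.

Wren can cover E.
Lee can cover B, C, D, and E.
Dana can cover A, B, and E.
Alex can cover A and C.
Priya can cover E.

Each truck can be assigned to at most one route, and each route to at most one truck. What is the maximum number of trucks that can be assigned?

4

For example, pair Wren→E, Lee→B, Dana→A, Alex→C.
The set {Wren, Priya} has only 1 neighbour ({E}), so by Hall's theorem at most 4 of the 5 trucks can be matched.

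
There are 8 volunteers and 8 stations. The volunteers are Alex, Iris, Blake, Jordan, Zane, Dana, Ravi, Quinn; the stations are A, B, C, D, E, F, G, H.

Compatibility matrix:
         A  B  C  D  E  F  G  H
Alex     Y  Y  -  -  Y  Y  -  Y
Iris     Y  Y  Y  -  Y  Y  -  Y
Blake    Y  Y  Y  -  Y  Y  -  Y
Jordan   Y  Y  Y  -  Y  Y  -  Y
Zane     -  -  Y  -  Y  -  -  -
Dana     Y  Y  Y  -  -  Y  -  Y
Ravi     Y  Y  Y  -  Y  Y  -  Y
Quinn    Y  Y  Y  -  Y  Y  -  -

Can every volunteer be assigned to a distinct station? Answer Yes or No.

No

The set {Alex, Iris, Blake, Jordan, Zane, Dana, Ravi, Quinn} has only 6 neighbours ({A, B, C, E, F, H}), so by Hall's theorem at most 6 of the 8 volunteers can be matched.
Hence no matching covers every volunteer.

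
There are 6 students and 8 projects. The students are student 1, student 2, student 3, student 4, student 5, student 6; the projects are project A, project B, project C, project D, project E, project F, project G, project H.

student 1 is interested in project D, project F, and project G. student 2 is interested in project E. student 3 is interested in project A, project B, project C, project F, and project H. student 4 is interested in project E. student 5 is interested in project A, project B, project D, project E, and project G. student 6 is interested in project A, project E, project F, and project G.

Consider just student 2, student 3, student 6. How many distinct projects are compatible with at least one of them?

7

The union of neighbours of {student 2, student 3, student 6} is {project A, project B, project C, project E, project F, project G, project H}, which has 7 elements.
Since |N(S)| = 7 ≥ |S| = 3, Hall's condition holds for this subset.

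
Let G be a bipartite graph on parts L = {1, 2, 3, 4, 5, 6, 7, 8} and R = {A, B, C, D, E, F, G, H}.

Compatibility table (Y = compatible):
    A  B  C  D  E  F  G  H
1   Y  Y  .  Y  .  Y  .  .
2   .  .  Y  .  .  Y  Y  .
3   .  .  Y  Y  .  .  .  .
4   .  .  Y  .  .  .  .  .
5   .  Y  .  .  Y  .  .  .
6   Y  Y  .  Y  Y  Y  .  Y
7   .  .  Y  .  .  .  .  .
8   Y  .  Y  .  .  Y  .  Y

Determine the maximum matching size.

7

A valid assignment of size 7: 1→B, 2→G, 3→D, 4→C, 5→E, 6→A, 8→F.
The set {4, 7} has only 1 neighbour ({C}), so by Hall's theorem at most 7 of the 8 left vertices can be matched.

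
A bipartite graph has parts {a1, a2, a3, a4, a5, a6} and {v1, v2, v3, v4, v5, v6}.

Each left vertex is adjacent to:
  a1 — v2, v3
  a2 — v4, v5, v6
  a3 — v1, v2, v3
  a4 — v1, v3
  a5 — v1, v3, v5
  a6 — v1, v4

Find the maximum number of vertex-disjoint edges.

One maximum matching: a1-v3, a2-v6, a3-v2, a4-v1, a5-v5, a6-v4.
All 6 left vertices are matched, so no larger matching exists.

6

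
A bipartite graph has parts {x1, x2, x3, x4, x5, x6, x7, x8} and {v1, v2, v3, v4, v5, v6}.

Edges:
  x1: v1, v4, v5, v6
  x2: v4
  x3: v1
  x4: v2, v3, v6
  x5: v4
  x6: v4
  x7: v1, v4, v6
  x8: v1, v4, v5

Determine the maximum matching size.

A valid assignment of size 5: x1→v5, x2→v4, x3→v1, x4→v2, x7→v6.
The set {x1, x2, x3, x5, x6, x7, x8} has only 4 neighbours ({v1, v4, v5, v6}), so by Hall's theorem at most 5 of the 8 left vertices can be matched.

5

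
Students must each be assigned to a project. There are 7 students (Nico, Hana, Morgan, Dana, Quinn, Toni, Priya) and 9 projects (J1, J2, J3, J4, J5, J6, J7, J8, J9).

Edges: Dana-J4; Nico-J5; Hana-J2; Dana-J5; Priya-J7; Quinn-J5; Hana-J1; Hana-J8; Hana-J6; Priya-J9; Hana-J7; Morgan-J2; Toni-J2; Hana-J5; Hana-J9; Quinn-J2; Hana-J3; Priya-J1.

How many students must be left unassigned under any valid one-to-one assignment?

One maximum matching: Nico→J5, Hana→J6, Morgan→J2, Dana→J4, Priya→J9.
The set {Nico, Morgan, Quinn, Toni} has only 2 neighbours ({J2, J5}), so by Hall's theorem at most 5 of the 7 students can be matched.
That matches 5 of the 7, leaving 2 unmatched; no matching can do better.

2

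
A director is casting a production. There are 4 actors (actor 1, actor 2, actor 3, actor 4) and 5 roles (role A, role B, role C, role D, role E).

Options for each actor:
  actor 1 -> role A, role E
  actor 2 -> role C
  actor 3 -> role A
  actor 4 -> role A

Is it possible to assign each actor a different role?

The set {actor 3, actor 4} has only 1 neighbour ({role A}), so by Hall's theorem at most 3 of the 4 actors can be matched.
Hence no matching covers every actor.

No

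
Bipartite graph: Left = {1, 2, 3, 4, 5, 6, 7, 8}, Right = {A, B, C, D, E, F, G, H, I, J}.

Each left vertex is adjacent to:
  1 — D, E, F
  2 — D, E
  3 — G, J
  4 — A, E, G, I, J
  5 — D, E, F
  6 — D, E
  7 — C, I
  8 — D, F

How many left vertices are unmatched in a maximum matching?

For example, pair 1-F, 2-D, 3-G, 4-J, 5-E, 7-C.
The set {1, 2, 5, 6, 8} has only 3 neighbours ({D, E, F}), so by Hall's theorem at most 6 of the 8 left vertices can be matched.
That matches 6 of the 8, leaving 2 unmatched; no matching can do better.

2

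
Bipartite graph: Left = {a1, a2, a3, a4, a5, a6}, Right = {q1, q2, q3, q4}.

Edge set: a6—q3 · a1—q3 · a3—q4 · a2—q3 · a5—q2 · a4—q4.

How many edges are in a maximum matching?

3

For example, pair a1–q3, a3–q4, a5–q2.
The set {a1, a2, a3, a4, a6} has only 2 neighbours ({q3, q4}), so by Hall's theorem at most 3 of the 6 left vertices can be matched.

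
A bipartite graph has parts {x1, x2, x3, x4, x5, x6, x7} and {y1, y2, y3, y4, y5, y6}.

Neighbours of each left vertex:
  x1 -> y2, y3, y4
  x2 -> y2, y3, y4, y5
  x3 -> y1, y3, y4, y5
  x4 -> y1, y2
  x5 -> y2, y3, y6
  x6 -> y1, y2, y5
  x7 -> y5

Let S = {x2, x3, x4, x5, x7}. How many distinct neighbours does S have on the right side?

The union of neighbours of {x2, x3, x4, x5, x7} is {y1, y2, y3, y4, y5, y6}, which has 6 elements.
Since |N(S)| = 6 ≥ |S| = 5, Hall's condition holds for this subset.

6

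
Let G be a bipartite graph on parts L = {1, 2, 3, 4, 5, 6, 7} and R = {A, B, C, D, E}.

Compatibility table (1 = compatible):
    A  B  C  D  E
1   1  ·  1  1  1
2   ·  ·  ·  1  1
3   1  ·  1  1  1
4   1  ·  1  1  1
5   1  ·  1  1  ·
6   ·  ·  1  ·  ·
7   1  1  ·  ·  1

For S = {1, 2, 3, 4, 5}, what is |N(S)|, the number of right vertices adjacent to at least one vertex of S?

The union of neighbours of {1, 2, 3, 4, 5} is {A, C, D, E}, which has 4 elements.
Since |N(S)| = 4 < |S| = 5, Hall's condition fails for this subset.

4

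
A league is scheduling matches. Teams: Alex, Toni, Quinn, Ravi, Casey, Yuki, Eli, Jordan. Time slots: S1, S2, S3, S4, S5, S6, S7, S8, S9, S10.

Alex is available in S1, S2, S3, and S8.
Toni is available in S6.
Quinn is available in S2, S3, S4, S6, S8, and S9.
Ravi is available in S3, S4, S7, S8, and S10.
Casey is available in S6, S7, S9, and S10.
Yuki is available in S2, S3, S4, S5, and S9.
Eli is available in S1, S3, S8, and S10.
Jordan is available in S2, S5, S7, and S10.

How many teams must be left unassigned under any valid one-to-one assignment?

0

One maximum matching: Alex–S8, Toni–S6, Quinn–S4, Ravi–S7, Casey–S9, Yuki–S3, Eli–S10, Jordan–S2.
All 8 teams are matched, so no larger matching exists.
That matches 8 of the 8, leaving 0 unmatched; no matching can do better.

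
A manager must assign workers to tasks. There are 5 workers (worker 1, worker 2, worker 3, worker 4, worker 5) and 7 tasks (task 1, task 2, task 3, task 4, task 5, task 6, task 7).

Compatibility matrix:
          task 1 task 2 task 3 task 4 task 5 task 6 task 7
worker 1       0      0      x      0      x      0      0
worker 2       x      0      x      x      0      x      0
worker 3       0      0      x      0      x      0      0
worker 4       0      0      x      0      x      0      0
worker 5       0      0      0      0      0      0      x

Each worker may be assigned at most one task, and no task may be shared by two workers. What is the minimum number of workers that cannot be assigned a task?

For example, pair worker 1–task 3, worker 2–task 6, worker 3–task 5, worker 5–task 7.
The set {worker 1, worker 3, worker 4} has only 2 neighbours ({task 3, task 5}), so by Hall's theorem at most 4 of the 5 workers can be matched.
That matches 4 of the 5, leaving 1 unmatched; no matching can do better.

1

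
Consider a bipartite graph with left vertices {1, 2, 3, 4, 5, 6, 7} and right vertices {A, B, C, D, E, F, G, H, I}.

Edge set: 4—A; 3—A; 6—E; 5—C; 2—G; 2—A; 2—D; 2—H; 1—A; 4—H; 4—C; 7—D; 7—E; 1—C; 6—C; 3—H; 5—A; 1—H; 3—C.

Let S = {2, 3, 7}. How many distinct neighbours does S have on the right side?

The union of neighbours of {2, 3, 7} is {A, C, D, E, G, H}, which has 6 elements.
Since |N(S)| = 6 ≥ |S| = 3, Hall's condition holds for this subset.

6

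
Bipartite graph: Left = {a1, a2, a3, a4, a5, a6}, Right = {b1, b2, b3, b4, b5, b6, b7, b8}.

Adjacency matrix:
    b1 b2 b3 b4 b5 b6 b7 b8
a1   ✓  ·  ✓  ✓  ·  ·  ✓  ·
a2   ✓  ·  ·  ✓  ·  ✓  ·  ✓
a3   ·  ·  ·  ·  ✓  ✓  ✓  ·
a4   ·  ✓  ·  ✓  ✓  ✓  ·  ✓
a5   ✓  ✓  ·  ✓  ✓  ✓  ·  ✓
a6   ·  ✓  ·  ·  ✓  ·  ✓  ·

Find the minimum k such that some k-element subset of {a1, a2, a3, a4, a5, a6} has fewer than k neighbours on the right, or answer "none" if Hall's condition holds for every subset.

none

A matching saturating every left vertex exists, for instance a1→b3, a2→b8, a3→b7, a4→b6, a5→b1, a6→b5.
By Hall's marriage theorem, this means |N(S)| ≥ |S| for every subset S, so no violating subset exists.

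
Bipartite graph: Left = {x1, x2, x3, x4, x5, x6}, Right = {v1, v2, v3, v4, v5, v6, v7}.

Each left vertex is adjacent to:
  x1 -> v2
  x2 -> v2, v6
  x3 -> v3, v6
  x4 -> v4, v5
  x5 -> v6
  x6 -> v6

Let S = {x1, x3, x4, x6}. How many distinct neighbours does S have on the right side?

5

The union of neighbours of {x1, x3, x4, x6} is {v2, v3, v4, v5, v6}, which has 5 elements.
Since |N(S)| = 5 ≥ |S| = 4, Hall's condition holds for this subset.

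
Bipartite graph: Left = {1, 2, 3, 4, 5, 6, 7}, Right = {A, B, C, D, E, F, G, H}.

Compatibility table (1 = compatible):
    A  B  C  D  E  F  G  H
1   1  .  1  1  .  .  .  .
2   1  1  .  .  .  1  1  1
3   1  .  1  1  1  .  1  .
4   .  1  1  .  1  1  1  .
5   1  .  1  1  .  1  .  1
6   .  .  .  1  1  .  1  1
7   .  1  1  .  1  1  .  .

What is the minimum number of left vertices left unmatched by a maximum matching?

0

For example, pair 1-C, 2-G, 3-A, 4-E, 5-H, 6-D, 7-B.
This saturates every left vertex, so 7 is the maximum.
That matches 7 of the 7, leaving 0 unmatched; no matching can do better.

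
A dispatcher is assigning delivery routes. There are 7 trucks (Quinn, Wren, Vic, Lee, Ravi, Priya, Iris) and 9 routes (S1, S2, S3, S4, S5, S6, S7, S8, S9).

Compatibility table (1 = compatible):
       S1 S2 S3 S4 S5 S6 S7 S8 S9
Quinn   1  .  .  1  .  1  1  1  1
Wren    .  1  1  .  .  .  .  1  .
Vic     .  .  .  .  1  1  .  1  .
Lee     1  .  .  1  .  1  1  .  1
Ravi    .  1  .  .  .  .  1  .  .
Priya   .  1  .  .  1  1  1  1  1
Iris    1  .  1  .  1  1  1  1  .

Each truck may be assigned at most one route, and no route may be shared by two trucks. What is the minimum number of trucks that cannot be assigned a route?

0

For example, pair Quinn–S4, Wren–S3, Vic–S8, Lee–S9, Ravi–S2, Priya–S6, Iris–S7.
All 7 trucks are matched, so no larger matching exists.
That matches 7 of the 7, leaving 0 unmatched; no matching can do better.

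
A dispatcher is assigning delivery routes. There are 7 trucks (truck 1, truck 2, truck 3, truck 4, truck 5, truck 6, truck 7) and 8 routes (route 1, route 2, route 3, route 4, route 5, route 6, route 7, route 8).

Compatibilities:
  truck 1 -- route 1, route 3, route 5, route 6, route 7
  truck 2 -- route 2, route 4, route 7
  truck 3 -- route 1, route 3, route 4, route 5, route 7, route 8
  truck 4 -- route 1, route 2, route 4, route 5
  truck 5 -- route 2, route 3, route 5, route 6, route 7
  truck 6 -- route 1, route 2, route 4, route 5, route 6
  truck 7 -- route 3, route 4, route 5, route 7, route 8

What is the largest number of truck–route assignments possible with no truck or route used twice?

7

For example, pair truck 1→route 6, truck 2→route 7, truck 3→route 8, truck 4→route 1, truck 5→route 3, truck 6→route 2, truck 7→route 4.
This saturates every truck, so 7 is the maximum.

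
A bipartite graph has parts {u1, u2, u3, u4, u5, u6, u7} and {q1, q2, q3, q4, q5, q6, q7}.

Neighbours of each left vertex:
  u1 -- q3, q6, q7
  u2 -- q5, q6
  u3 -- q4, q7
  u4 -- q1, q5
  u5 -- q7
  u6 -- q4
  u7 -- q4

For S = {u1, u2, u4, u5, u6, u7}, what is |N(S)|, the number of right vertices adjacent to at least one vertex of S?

The union of neighbours of {u1, u2, u4, u5, u6, u7} is {q1, q3, q4, q5, q6, q7}, which has 6 elements.
Since |N(S)| = 6 ≥ |S| = 6, Hall's condition holds for this subset.

6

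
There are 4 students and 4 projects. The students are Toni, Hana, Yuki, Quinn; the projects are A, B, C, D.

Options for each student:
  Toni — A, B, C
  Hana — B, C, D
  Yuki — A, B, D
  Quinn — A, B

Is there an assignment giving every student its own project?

Yes

For example, pair Toni–A, Hana–C, Yuki–D, Quinn–B.
Every student is matched, so this is a perfect matching.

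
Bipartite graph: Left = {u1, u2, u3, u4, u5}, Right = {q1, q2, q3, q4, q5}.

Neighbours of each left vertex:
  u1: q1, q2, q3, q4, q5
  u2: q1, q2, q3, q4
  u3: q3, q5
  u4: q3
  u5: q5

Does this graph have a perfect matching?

No

The set {u3, u4, u5} has only 2 neighbours ({q3, q5}), so by Hall's theorem at most 4 of the 5 left vertices can be matched.
Hence no matching covers every left vertex.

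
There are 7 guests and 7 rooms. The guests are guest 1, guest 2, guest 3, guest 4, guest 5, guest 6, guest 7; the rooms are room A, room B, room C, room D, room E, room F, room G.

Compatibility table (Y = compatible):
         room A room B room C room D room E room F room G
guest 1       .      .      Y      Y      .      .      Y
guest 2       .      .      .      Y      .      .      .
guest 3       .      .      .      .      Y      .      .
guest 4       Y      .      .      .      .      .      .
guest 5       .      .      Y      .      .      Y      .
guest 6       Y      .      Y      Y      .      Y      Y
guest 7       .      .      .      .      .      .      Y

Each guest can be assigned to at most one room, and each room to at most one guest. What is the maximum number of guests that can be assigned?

6

A valid assignment of size 6: guest 1-room G, guest 2-room D, guest 3-room E, guest 4-room A, guest 5-room F, guest 6-room C.
The set {guest 1, guest 2, guest 4, guest 5, guest 6, guest 7} has only 5 neighbours ({room A, room C, room D, room F, room G}), so by Hall's theorem at most 6 of the 7 guests can be matched.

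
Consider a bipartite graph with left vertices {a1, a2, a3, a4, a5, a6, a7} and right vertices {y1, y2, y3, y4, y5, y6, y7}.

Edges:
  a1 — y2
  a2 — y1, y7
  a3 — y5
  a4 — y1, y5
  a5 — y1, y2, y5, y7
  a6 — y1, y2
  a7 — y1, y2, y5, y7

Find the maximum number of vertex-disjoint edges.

A valid assignment of size 4: a1–y2, a2–y7, a3–y5, a4–y1.
The set {a1, a2, a3, a4, a5, a6, a7} has only 4 neighbours ({y1, y2, y5, y7}), so by Hall's theorem at most 4 of the 7 left vertices can be matched.

4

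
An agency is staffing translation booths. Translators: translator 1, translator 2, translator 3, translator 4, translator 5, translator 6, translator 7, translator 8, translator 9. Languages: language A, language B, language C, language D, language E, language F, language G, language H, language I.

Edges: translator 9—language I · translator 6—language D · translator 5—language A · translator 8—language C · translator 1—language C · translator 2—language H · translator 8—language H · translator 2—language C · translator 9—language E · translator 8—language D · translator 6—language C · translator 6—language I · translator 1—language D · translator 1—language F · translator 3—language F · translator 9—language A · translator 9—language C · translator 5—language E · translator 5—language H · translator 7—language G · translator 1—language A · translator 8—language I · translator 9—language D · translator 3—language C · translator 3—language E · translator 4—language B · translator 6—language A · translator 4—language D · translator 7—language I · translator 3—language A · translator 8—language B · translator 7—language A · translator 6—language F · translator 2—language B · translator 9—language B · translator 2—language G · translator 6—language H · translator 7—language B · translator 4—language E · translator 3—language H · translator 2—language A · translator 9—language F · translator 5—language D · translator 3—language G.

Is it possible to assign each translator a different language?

One maximum matching: translator 1-language A, translator 2-language G, translator 3-language C, translator 4-language E, translator 5-language H, translator 6-language D, translator 7-language I, translator 8-language B, translator 9-language F.
Every translator is matched, so this is a perfect matching.

Yes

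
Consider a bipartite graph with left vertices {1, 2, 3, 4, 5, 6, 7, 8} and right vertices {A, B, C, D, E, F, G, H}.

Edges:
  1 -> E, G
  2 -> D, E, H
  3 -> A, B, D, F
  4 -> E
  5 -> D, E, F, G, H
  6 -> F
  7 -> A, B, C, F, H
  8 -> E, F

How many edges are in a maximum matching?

One maximum matching: 1→G, 2→D, 3→B, 4→E, 5→H, 6→F, 7→A.
The set {4, 6, 8} has only 2 neighbours ({E, F}), so by Hall's theorem at most 7 of the 8 left vertices can be matched.

7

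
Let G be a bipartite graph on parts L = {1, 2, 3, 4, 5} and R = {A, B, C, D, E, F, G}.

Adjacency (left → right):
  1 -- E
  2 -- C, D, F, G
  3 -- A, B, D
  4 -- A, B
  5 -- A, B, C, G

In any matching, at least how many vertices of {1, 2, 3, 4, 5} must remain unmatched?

One maximum matching: 1-E, 2-F, 3-D, 4-A, 5-B.
All 5 left vertices are matched, so no larger matching exists.
That matches 5 of the 5, leaving 0 unmatched; no matching can do better.

0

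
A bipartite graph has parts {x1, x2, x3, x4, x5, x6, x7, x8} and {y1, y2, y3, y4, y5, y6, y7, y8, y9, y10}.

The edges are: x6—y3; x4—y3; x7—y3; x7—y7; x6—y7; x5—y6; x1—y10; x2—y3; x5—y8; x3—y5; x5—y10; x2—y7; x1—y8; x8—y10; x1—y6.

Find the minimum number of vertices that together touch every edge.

6

The 6 edges x1–y8, x2–y7, x3–y5, x4–y3, x5–y6, x8–y10 form a matching, so any vertex cover needs at least 6 vertices (one per matched edge).
Conversely {x1, x3, x5, x8, y3, y7} meets every edge and has exactly 6 vertices, so 6 is optimal.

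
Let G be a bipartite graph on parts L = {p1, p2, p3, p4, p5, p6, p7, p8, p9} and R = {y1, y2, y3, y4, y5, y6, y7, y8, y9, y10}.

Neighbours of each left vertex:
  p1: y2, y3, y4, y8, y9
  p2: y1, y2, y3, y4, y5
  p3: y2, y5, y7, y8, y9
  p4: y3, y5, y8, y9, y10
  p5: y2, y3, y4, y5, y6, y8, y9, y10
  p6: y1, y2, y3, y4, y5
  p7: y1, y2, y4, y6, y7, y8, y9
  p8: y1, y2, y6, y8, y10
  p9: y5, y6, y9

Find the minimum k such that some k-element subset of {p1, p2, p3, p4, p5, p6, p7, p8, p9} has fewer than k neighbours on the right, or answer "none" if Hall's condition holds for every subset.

A matching saturating every left vertex exists, for instance p1→y8, p2→y2, p3→y7, p4→y3, p5→y9, p6→y4, p7→y1, p8→y10, p9→y6.
By Hall's marriage theorem, this means |N(S)| ≥ |S| for every subset S, so no violating subset exists.

none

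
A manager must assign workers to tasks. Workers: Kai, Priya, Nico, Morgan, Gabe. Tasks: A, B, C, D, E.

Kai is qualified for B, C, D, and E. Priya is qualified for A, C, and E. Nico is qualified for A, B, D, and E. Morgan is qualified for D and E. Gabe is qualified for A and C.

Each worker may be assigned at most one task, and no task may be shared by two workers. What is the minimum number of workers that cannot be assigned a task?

0

One maximum matching: Kai–B, Priya–E, Nico–A, Morgan–D, Gabe–C.
All 5 workers are matched, so no larger matching exists.
That matches 5 of the 5, leaving 0 unmatched; no matching can do better.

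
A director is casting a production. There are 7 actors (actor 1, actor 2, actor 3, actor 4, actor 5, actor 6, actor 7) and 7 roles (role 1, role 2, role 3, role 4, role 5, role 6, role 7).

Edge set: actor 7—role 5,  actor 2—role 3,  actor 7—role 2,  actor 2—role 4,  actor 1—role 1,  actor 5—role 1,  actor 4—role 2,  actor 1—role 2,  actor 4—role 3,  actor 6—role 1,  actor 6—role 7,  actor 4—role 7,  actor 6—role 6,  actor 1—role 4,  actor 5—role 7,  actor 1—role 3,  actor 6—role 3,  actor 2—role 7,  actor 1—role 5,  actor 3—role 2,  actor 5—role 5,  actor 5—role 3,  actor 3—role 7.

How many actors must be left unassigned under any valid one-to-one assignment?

0

One maximum matching: actor 1→role 1, actor 2→role 4, actor 3→role 2, actor 4→role 7, actor 5→role 3, actor 6→role 6, actor 7→role 5.
All 7 actors are matched, so no larger matching exists.
That matches 7 of the 7, leaving 0 unmatched; no matching can do better.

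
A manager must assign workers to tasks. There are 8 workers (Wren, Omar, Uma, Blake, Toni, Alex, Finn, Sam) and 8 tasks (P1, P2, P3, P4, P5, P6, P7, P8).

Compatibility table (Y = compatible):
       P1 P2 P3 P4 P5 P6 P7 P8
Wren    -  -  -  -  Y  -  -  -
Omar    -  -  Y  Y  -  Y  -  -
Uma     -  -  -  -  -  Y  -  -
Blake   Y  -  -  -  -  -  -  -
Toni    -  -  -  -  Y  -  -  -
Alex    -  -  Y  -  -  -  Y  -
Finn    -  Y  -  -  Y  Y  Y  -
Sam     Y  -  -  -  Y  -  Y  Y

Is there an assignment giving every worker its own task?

The set {Wren, Toni} has only 1 neighbour ({P5}), so by Hall's theorem at most 7 of the 8 workers can be matched.
Hence no matching covers every worker.

No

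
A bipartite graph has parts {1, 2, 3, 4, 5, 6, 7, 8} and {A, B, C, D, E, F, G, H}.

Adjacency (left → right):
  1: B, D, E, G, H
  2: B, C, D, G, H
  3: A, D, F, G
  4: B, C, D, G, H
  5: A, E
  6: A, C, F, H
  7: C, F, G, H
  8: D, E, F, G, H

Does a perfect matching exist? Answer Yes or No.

For example, pair 1–E, 2–B, 3–D, 4–H, 5–A, 6–C, 7–F, 8–G.
Every left vertex is matched, so this is a perfect matching.

Yes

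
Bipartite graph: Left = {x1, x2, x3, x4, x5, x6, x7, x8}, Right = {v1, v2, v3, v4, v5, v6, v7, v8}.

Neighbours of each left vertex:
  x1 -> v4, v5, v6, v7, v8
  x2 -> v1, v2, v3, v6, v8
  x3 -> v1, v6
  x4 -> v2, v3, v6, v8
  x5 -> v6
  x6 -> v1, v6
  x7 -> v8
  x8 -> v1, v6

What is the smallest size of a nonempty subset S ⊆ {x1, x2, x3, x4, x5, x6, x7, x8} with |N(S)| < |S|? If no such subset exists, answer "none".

3

Take S = {x3, x5, x6}. Its neighbourhood is {v1, v6}, so |N(S)| = 2 < |S| = 3.
Every subset of size less than 3 has at least as many neighbours as members, so 3 is the minimum.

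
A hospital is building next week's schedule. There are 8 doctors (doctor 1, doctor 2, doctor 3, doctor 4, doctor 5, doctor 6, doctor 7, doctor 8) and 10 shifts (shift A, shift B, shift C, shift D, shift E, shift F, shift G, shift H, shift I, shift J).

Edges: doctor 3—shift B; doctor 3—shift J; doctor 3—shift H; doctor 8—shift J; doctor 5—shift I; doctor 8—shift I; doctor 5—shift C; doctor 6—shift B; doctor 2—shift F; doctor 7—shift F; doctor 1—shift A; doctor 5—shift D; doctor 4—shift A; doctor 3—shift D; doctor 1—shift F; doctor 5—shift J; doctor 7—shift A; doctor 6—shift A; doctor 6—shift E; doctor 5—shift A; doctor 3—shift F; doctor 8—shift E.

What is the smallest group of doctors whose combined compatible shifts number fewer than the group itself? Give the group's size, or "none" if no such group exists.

3

Take S = {doctor 1, doctor 2, doctor 4}. Its neighbourhood is {shift A, shift F}, so |N(S)| = 2 < |S| = 3.
Every subset of size less than 3 has at least as many neighbours as members, so 3 is the minimum.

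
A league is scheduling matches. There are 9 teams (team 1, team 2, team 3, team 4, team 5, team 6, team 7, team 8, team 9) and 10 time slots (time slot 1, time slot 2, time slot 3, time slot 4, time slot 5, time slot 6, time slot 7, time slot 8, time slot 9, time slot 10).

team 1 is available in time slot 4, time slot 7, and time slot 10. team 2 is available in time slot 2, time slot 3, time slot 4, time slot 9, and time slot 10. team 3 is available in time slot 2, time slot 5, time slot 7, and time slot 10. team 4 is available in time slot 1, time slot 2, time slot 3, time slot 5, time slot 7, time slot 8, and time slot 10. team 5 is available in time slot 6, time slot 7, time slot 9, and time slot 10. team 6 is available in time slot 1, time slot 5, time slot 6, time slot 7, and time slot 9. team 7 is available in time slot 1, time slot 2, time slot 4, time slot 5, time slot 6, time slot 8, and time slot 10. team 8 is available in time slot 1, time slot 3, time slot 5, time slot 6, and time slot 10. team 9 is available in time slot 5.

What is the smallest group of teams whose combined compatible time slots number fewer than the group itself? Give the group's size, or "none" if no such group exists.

none

A matching saturating every team exists, for instance team 1→time slot 10, team 2→time slot 4, team 3→time slot 2, team 4→time slot 7, team 5→time slot 9, team 6→time slot 1, team 7→time slot 8, team 8→time slot 3, team 9→time slot 5.
By Hall's marriage theorem, this means |N(S)| ≥ |S| for every subset S, so no violating subset exists.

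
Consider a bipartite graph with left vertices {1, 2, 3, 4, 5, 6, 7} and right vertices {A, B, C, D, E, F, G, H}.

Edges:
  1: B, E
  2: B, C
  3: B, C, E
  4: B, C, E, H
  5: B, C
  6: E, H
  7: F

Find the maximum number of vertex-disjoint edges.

A valid assignment of size 5: 1→E, 2→C, 3→B, 4→H, 7→F.
The set {1, 2, 3, 4, 5, 6} has only 4 neighbours ({B, C, E, H}), so by Hall's theorem at most 5 of the 7 left vertices can be matched.

5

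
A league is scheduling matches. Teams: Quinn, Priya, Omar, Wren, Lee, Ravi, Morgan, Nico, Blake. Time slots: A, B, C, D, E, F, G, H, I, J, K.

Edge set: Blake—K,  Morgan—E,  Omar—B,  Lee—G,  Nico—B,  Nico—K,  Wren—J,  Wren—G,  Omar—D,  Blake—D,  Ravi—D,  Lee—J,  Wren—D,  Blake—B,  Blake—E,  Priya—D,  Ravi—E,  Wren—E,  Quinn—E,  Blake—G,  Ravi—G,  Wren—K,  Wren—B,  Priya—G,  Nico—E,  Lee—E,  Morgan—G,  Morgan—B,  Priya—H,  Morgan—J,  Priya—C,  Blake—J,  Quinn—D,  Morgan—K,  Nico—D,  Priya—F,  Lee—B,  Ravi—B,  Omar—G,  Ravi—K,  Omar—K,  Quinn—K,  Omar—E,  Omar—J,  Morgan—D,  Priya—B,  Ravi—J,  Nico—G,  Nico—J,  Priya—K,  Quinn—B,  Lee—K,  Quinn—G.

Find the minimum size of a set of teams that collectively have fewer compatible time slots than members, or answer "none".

7

Take S = {Quinn, Omar, Wren, Lee, Ravi, Morgan, Nico}. Its neighbourhood is {B, D, E, G, J, K}, so |N(S)| = 6 < |S| = 7.
Every subset of size less than 7 has at least as many neighbours as members, so 7 is the minimum.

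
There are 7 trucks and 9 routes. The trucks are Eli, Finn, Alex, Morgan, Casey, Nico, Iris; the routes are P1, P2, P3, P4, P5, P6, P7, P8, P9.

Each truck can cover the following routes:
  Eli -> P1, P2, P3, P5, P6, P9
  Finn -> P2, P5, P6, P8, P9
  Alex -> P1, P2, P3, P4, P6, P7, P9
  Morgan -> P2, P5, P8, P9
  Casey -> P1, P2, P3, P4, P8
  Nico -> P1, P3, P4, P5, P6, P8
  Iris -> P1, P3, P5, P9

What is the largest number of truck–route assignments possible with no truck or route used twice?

7

For example, pair Eli→P6, Finn→P8, Alex→P7, Morgan→P9, Casey→P2, Nico→P3, Iris→P1.
All 7 trucks are matched, so no larger matching exists.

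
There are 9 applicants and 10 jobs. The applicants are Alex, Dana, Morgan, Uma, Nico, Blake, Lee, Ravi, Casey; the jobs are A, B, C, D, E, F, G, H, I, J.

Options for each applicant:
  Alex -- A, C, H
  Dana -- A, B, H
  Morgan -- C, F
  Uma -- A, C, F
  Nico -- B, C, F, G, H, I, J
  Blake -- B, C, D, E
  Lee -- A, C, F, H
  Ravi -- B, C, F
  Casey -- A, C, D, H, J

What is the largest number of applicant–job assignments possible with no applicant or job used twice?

8

A valid assignment of size 8: Alex-H, Dana-B, Morgan-C, Uma-A, Nico-G, Blake-E, Lee-F, Casey-J.
The set {Alex, Dana, Morgan, Uma, Lee, Ravi} has only 5 neighbours ({A, B, C, F, H}), so by Hall's theorem at most 8 of the 9 applicants can be matched.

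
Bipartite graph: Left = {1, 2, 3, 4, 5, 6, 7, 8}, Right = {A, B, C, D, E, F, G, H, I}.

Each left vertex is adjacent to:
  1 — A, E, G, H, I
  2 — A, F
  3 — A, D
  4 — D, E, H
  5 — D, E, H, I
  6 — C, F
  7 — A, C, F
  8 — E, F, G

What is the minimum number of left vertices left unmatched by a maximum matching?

One maximum matching: 1-G, 2-A, 3-D, 4-H, 5-I, 6-C, 7-F, 8-E.
This saturates every left vertex, so 8 is the maximum.
That matches 8 of the 8, leaving 0 unmatched; no matching can do better.

0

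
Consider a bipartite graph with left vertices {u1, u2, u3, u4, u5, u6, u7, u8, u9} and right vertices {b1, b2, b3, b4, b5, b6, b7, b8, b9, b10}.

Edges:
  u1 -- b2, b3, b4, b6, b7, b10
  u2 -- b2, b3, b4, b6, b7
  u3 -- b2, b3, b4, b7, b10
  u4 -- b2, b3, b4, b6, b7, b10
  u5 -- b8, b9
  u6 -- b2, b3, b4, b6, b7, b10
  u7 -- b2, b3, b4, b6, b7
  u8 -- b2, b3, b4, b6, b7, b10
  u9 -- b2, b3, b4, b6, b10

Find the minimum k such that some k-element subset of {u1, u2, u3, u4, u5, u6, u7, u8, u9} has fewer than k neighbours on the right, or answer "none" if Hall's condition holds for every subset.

7

Take S = {u1, u2, u3, u4, u6, u7, u8}. Its neighbourhood is {b2, b3, b4, b6, b7, b10}, so |N(S)| = 6 < |S| = 7.
Every subset of size less than 7 has at least as many neighbours as members, so 7 is the minimum.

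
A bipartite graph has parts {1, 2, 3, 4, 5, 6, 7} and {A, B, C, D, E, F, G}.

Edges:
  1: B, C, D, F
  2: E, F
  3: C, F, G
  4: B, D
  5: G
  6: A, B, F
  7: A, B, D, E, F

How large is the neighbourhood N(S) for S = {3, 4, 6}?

The union of neighbours of {3, 4, 6} is {A, B, C, D, F, G}, which has 6 elements.
Since |N(S)| = 6 ≥ |S| = 3, Hall's condition holds for this subset.

6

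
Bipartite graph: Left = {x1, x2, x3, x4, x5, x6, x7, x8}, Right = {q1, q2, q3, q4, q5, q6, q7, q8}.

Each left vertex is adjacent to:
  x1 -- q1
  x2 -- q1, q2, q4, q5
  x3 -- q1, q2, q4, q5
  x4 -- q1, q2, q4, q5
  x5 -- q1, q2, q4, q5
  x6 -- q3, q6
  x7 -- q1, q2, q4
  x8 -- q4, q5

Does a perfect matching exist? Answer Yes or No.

No

The set {x1, x2, x3, x4, x5, x7, x8} has only 4 neighbours ({q1, q2, q4, q5}), so by Hall's theorem at most 5 of the 8 left vertices can be matched.
Hence no matching covers every left vertex.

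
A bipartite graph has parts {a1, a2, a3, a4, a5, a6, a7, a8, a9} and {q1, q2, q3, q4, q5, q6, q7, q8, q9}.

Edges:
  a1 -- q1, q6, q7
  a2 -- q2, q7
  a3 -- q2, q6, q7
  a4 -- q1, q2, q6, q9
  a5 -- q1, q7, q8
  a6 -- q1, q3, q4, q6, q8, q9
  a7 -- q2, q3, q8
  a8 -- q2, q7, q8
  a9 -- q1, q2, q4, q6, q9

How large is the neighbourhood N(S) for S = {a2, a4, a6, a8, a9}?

The union of neighbours of {a2, a4, a6, a8, a9} is {q1, q2, q3, q4, q6, q7, q8, q9}, which has 8 elements.
Since |N(S)| = 8 ≥ |S| = 5, Hall's condition holds for this subset.

8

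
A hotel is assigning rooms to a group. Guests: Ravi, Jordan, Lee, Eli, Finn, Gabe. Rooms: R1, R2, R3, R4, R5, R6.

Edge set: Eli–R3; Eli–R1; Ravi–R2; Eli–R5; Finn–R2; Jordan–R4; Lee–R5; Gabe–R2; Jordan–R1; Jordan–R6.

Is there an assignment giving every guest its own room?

No

The set {Ravi, Finn, Gabe} has only 1 neighbour ({R2}), so by Hall's theorem at most 4 of the 6 guests can be matched.
Hence no matching covers every guest.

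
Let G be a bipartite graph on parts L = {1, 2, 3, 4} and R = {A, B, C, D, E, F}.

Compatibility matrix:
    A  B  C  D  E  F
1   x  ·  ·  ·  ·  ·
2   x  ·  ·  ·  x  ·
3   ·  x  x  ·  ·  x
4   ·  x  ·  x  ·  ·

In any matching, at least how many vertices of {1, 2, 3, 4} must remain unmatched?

0

One maximum matching: 1–A, 2–E, 3–F, 4–B.
This saturates every left vertex, so 4 is the maximum.
That matches 4 of the 4, leaving 0 unmatched; no matching can do better.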